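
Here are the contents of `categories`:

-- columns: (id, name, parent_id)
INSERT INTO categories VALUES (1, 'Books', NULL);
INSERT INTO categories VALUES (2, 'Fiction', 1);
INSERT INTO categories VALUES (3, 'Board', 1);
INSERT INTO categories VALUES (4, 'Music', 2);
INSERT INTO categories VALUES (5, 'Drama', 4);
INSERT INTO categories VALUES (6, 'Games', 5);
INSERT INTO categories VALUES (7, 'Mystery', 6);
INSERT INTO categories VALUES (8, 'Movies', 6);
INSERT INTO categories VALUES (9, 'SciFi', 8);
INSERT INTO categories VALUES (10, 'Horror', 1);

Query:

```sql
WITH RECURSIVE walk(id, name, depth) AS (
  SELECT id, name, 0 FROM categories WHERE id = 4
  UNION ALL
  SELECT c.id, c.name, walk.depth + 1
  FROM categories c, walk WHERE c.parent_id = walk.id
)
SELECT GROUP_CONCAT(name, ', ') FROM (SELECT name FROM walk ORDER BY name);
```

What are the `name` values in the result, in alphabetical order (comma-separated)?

Drama, Games, Movies, Music, Mystery, SciFi

Base: id=4 (Music) at depth 0.
Iteration 1: rows with parent_id in {4} -> Drama (id 5, depth 1).
Iteration 2: rows with parent_id in {5} -> Games (id 6, depth 2).
Iteration 3: rows with parent_id in {6} -> Mystery (id 7, depth 3), Movies (id 8, depth 3).
Iteration 4: rows with parent_id in {7,8} -> SciFi (id 9, depth 4).
Iteration 5: no rows with parent_id in {9}; recursion stops.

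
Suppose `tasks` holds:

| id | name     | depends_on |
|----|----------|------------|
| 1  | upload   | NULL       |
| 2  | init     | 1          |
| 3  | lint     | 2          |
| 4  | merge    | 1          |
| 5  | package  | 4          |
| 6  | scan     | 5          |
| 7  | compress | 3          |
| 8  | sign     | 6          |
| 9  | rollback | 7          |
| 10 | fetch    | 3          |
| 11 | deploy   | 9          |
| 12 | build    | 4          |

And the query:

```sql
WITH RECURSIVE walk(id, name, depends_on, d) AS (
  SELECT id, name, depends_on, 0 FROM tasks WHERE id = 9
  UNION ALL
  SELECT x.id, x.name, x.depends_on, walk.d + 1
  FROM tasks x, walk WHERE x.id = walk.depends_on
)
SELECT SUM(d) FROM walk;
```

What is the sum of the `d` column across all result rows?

10

Base: id=9 (rollback), depends_on=7, d 0.
Iteration 1: join on id=7 -> compress (id 7, depends_on=3, d 1).
Iteration 2: join on id=3 -> lint (id 3, depends_on=2, d 2).
Iteration 3: join on id=2 -> init (id 2, depends_on=1, d 3).
Iteration 4: join on id=1 -> upload (id 1, depends_on=NULL, d 4).
Iteration 5: depends_on is NULL; no match; recursion stops.
SUM(d) = 0 + 1 + 2 + 3 + 4 = 10.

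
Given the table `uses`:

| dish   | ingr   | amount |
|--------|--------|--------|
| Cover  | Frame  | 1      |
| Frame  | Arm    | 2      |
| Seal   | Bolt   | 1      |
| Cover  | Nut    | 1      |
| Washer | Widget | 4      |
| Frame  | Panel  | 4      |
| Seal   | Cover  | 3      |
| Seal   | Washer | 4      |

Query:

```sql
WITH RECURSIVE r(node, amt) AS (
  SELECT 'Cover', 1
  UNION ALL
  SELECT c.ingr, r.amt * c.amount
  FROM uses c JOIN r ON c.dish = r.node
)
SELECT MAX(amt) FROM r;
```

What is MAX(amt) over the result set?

Base: (Cover, amt=1).
Iteration 1: components of {Cover} -> Frame = 1*1 = 1, Nut = 1*1 = 1.
Iteration 2: components of {Frame,Nut} -> Arm = 1*2 = 2, Panel = 1*4 = 4.
Iteration 3: no further components; recursion stops.
amt values: 1, 1, 1, 2, 4; the maximum is 4.

4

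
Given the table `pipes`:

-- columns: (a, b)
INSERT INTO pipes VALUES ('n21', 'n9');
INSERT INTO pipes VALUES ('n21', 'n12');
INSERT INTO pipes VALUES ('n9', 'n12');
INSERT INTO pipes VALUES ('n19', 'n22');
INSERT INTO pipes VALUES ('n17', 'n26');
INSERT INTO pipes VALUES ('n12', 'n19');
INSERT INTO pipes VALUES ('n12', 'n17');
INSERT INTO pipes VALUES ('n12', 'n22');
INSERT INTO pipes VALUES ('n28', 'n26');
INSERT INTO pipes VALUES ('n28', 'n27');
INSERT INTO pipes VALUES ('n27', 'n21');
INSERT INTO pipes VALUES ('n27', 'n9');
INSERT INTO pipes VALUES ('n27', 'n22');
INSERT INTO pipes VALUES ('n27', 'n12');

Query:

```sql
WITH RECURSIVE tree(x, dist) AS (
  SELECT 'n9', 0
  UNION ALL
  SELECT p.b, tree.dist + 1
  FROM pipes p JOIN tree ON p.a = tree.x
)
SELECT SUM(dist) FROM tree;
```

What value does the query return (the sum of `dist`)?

Base: (n9, dist=0).
Iteration 1: edges from {n9} -> (n12, dist=1).
Iteration 2: edges from {n12} -> (n17, dist=2), (n19, dist=2), (n22, dist=2).
Iteration 3: edges from {n17,n19,n22} -> (n22, dist=3), (n26, dist=3).
Iteration 4: no outgoing edges from {n22,n26}; recursion stops.
SUM(dist) = 0 + 1 + 2 + 2 + 2 + 3 + 3 = 13.

13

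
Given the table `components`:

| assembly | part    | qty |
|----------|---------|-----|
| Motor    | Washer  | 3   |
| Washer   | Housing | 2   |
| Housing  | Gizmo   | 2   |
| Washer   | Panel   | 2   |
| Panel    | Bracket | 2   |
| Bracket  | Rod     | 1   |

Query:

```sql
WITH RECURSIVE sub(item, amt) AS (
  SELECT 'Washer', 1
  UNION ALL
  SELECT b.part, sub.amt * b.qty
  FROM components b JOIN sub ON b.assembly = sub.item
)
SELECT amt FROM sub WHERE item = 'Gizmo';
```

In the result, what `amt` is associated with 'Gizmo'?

4

Base: (Washer, amt=1).
Iteration 1: components of {Washer} -> Housing = 1*2 = 2, Panel = 1*2 = 2.
Iteration 2: components of {Housing,Panel} -> Bracket = 2*2 = 4, Gizmo = 2*2 = 4.
Iteration 3: components of {Bracket,Gizmo} -> Rod = 4*1 = 4.
Iteration 4: no further components; recursion stops.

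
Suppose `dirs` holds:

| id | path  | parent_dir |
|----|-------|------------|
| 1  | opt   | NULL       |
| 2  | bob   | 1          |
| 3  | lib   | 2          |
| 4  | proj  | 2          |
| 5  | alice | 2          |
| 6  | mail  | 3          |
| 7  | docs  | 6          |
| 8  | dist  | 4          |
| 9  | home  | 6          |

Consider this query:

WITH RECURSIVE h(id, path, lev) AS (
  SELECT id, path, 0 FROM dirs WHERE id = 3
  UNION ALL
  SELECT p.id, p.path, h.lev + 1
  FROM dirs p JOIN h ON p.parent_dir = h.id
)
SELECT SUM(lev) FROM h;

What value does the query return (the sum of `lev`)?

Base: id=3 (lib) at lev 0.
Iteration 1: rows with parent_dir in {3} -> mail (id 6, lev 1).
Iteration 2: rows with parent_dir in {6} -> docs (id 7, lev 2), home (id 9, lev 2).
Iteration 3: no rows with parent_dir in {7,9}; recursion stops.
SUM(lev) = 0 + 1 + 2 + 2 = 5.

5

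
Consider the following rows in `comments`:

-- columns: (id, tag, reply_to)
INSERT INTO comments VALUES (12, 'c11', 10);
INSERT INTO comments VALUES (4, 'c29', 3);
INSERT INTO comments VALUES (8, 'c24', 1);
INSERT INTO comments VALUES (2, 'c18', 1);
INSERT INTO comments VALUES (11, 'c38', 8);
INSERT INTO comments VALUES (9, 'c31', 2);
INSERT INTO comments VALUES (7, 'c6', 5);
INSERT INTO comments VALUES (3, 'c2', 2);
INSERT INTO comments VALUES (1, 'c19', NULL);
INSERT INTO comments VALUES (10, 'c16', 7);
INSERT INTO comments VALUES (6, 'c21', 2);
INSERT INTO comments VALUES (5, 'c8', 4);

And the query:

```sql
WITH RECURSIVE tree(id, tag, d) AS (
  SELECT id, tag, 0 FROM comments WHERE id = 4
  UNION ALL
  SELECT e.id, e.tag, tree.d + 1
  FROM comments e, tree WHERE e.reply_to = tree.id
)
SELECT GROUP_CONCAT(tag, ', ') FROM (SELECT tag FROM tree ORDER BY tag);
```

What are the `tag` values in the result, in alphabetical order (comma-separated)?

c11, c16, c29, c6, c8

Base: id=4 (c29) at d 0.
Iteration 1: rows with reply_to in {4} -> c8 (id 5, d 1).
Iteration 2: rows with reply_to in {5} -> c6 (id 7, d 2).
Iteration 3: rows with reply_to in {7} -> c16 (id 10, d 3).
Iteration 4: rows with reply_to in {10} -> c11 (id 12, d 4).
Iteration 5: no rows with reply_to in {12}; recursion stops.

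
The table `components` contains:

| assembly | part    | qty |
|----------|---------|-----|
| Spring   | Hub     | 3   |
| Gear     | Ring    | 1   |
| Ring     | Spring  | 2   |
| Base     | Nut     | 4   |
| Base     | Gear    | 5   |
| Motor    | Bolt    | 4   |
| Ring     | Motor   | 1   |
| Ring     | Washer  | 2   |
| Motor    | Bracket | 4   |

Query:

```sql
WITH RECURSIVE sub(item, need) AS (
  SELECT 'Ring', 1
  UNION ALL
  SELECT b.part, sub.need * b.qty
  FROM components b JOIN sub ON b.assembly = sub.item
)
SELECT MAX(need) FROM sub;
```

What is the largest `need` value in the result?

Base: (Ring, need=1).
Iteration 1: components of {Ring} -> Motor = 1*1 = 1, Spring = 1*2 = 2, Washer = 1*2 = 2.
Iteration 2: components of {Motor,Spring,Washer} -> Bolt = 1*4 = 4, Bracket = 1*4 = 4, Hub = 2*3 = 6.
Iteration 3: no further components; recursion stops.
need values: 1, 1, 2, 2, 4, 4, 6; the maximum is 6.

6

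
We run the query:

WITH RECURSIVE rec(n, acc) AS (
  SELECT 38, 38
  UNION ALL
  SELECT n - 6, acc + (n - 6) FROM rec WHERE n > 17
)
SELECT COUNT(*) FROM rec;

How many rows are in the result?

5

Base: n=38, acc=38.
Iteration 1: 38 > 17 holds -> n = 38 - 6 = 32, acc = 38 + 32 = 70.
Iteration 2: 32 > 17 holds -> n = 32 - 6 = 26, acc = 70 + 26 = 96.
Iteration 3: 26 > 17 holds -> n = 26 - 6 = 20, acc = 96 + 20 = 116.
Iteration 4: 20 > 17 holds -> n = 20 - 6 = 14, acc = 116 + 14 = 130.
Iteration 5: 14 > 17 fails; recursion stops.
Total rows emitted: 5.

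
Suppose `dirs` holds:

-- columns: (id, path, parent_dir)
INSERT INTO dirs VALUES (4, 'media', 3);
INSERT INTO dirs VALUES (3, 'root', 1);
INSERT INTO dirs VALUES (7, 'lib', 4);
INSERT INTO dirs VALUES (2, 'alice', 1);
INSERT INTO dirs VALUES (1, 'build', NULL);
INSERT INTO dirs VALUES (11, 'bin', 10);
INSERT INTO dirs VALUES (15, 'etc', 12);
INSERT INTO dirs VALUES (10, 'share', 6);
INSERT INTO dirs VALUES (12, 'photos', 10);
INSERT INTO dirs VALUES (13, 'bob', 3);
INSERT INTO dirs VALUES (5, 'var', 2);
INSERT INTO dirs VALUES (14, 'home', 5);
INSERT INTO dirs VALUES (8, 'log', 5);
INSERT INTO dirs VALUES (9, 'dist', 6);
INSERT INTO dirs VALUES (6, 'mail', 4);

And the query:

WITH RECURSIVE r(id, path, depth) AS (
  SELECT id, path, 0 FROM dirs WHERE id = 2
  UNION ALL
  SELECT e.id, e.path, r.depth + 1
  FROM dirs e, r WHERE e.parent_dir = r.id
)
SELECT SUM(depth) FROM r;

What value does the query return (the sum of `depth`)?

5

Base: id=2 (alice) at depth 0.
Iteration 1: rows with parent_dir in {2} -> var (id 5, depth 1).
Iteration 2: rows with parent_dir in {5} -> log (id 8, depth 2), home (id 14, depth 2).
Iteration 3: no rows with parent_dir in {8,14}; recursion stops.
SUM(depth) = 0 + 1 + 2 + 2 = 5.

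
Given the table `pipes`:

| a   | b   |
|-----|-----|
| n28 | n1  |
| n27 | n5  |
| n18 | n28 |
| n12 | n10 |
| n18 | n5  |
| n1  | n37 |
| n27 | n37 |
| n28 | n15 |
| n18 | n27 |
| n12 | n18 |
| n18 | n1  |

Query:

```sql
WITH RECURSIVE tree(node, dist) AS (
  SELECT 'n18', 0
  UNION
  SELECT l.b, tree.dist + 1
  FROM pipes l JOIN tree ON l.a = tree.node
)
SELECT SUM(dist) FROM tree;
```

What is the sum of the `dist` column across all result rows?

Base: (n18, dist=0).
Iteration 1: edges from {n18} -> (n1, dist=1), (n27, dist=1), (n28, dist=1), (n5, dist=1).
Iteration 2: edges from {n1,n27,n28,n5} -> (n1, dist=2), (n15, dist=2), (n37, dist=2), (n5, dist=2). [UNION drops 1 duplicate row(s)]
Iteration 3: edges from {n1,n15,n37,n5} -> (n37, dist=3).
Iteration 4: no outgoing edges from {n37}; recursion stops.
SUM(dist) = 0 + 1 + 1 + 1 + 1 + 2 + 2 + 2 + 2 + 3 = 15.

15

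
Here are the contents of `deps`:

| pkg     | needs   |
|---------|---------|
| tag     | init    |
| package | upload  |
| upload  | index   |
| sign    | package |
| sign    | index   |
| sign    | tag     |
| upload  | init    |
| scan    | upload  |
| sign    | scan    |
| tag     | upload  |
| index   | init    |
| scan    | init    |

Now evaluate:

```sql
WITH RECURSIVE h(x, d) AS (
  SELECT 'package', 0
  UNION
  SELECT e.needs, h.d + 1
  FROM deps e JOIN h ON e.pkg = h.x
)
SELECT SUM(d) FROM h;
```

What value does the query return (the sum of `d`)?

Base: (package, d=0).
Iteration 1: edges from {package} -> (upload, d=1).
Iteration 2: edges from {upload} -> (index, d=2), (init, d=2).
Iteration 3: edges from {index,init} -> (init, d=3).
Iteration 4: no outgoing edges from {init}; recursion stops.
SUM(d) = 0 + 1 + 2 + 2 + 3 = 8.

8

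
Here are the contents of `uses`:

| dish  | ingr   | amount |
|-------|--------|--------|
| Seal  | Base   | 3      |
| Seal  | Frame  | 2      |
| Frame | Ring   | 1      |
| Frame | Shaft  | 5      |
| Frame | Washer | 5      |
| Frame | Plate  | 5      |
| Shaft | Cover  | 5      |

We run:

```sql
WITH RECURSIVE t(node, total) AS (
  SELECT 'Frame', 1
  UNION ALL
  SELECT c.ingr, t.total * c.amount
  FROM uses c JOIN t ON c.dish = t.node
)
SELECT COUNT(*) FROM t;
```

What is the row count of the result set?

6

Base: (Frame, total=1).
Iteration 1: components of {Frame} -> Plate = 1*5 = 5, Ring = 1*1 = 1, Shaft = 1*5 = 5, Washer = 1*5 = 5.
Iteration 2: components of {Plate,Ring,Shaft,Washer} -> Cover = 5*5 = 25.
Iteration 3: no further components; recursion stops.
Total rows emitted: 6.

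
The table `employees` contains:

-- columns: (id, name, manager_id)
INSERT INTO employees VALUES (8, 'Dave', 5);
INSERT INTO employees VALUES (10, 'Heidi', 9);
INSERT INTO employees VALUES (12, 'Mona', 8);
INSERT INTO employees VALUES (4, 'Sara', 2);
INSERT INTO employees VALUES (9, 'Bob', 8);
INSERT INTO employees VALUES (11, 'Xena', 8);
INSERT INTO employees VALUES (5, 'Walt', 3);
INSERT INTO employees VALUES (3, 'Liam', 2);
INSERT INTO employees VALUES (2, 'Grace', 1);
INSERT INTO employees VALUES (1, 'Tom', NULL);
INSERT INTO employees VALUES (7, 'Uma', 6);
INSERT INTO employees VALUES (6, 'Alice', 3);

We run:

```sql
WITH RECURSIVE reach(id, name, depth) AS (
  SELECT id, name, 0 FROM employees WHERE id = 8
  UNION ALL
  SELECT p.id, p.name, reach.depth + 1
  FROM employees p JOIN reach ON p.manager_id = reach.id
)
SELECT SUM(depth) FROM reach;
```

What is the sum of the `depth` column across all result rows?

Base: id=8 (Dave) at depth 0.
Iteration 1: rows with manager_id in {8} -> Bob (id 9, depth 1), Xena (id 11, depth 1), Mona (id 12, depth 1).
Iteration 2: rows with manager_id in {9,11,12} -> Heidi (id 10, depth 2).
Iteration 3: no rows with manager_id in {10}; recursion stops.
SUM(depth) = 0 + 1 + 1 + 1 + 2 = 5.

5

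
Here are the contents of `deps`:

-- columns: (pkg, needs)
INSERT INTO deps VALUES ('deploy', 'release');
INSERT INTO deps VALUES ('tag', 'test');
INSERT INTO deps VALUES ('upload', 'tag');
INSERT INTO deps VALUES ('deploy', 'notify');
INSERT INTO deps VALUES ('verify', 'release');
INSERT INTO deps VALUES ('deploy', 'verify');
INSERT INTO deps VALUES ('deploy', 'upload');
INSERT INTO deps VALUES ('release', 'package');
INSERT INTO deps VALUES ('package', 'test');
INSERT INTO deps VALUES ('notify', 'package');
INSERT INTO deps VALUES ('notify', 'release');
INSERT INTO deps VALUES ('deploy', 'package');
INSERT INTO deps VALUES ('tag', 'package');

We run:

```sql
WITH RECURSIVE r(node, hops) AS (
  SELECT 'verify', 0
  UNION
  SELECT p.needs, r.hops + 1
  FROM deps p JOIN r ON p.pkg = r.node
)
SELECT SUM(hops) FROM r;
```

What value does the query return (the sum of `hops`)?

Base: (verify, hops=0).
Iteration 1: edges from {verify} -> (release, hops=1).
Iteration 2: edges from {release} -> (package, hops=2).
Iteration 3: edges from {package} -> (test, hops=3).
Iteration 4: no outgoing edges from {test}; recursion stops.
SUM(hops) = 0 + 1 + 2 + 3 = 6.

6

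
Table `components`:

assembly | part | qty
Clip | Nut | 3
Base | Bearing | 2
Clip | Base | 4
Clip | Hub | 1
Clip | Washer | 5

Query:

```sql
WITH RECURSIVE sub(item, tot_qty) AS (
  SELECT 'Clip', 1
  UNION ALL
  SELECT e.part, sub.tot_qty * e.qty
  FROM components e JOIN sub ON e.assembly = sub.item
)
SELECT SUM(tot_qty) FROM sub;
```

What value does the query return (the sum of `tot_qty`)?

Base: (Clip, tot_qty=1).
Iteration 1: components of {Clip} -> Base = 1*4 = 4, Hub = 1*1 = 1, Nut = 1*3 = 3, Washer = 1*5 = 5.
Iteration 2: components of {Base,Hub,Nut,Washer} -> Bearing = 4*2 = 8.
Iteration 3: no further components; recursion stops.
SUM(tot_qty) = 1 + 4 + 5 + 1 + 3 + 8 = 22.

22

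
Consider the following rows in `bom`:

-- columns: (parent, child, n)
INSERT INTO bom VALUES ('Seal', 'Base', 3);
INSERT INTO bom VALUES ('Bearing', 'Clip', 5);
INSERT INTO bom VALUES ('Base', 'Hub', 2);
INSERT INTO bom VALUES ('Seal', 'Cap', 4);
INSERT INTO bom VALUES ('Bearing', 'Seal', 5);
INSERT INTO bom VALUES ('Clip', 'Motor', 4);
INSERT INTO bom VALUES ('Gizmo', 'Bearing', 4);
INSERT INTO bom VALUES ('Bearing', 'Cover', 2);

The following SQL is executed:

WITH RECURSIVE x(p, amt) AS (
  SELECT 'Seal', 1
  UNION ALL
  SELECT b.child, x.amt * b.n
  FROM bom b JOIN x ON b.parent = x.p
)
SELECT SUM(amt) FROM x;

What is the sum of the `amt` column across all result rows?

Base: (Seal, amt=1).
Iteration 1: components of {Seal} -> Base = 1*3 = 3, Cap = 1*4 = 4.
Iteration 2: components of {Base,Cap} -> Hub = 3*2 = 6.
Iteration 3: no further components; recursion stops.
SUM(amt) = 1 + 4 + 3 + 6 = 14.

14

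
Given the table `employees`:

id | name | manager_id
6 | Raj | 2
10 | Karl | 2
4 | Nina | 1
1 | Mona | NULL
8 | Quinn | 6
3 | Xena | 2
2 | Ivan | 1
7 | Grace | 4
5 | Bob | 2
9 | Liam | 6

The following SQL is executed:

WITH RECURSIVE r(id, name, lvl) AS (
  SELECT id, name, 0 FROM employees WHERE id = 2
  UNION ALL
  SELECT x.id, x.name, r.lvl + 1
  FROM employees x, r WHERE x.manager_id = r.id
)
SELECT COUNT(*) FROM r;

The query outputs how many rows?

Base: id=2 (Ivan) at lvl 0.
Iteration 1: rows with manager_id in {2} -> Xena (id 3, lvl 1), Bob (id 5, lvl 1), Raj (id 6, lvl 1), Karl (id 10, lvl 1).
Iteration 2: rows with manager_id in {3,5,6,10} -> Quinn (id 8, lvl 2), Liam (id 9, lvl 2).
Iteration 3: no rows with manager_id in {8,9}; recursion stops.
Total rows emitted: 7.

7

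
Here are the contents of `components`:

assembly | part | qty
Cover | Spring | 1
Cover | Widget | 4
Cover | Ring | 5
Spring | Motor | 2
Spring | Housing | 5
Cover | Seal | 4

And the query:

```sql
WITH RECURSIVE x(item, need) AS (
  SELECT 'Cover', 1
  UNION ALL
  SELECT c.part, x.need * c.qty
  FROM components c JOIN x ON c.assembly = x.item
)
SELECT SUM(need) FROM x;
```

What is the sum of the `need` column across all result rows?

Base: (Cover, need=1).
Iteration 1: components of {Cover} -> Ring = 1*5 = 5, Seal = 1*4 = 4, Spring = 1*1 = 1, Widget = 1*4 = 4.
Iteration 2: components of {Ring,Seal,Spring,Widget} -> Housing = 1*5 = 5, Motor = 1*2 = 2.
Iteration 3: no further components; recursion stops.
SUM(need) = 1 + 1 + 4 + 5 + 4 + 2 + 5 = 22.

22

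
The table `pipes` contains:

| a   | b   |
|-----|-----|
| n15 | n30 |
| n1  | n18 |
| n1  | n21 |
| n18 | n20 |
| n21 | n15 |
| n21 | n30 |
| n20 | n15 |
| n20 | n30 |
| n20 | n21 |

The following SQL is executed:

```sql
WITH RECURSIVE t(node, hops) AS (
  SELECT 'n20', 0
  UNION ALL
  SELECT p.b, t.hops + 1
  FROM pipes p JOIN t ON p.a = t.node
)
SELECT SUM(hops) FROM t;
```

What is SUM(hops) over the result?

12

Base: (n20, hops=0).
Iteration 1: edges from {n20} -> (n15, hops=1), (n21, hops=1), (n30, hops=1).
Iteration 2: edges from {n15,n21,n30} -> (n15, hops=2), (n30, hops=2) x2. [UNION ALL keeps all 3 new rows, including repeats]
Iteration 3: edges from {n15,n30} -> (n30, hops=3).
Iteration 4: no outgoing edges from {n30}; recursion stops.
SUM(hops) = 0 + 1 + 1 + 1 + 2 + 2 + 2 + 3 = 12.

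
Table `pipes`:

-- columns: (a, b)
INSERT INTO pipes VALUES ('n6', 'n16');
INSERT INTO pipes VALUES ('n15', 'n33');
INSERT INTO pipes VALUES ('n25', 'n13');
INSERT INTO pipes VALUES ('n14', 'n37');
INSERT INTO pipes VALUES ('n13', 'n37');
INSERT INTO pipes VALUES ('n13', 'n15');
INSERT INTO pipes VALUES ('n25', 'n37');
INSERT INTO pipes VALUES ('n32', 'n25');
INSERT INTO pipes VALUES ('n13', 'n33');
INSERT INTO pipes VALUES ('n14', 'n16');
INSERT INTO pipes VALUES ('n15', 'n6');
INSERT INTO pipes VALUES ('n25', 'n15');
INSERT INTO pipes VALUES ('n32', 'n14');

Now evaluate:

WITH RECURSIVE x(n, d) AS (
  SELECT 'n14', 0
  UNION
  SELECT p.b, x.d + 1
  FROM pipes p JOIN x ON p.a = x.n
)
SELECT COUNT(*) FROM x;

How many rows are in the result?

3

Base: (n14, d=0).
Iteration 1: edges from {n14} -> (n16, d=1), (n37, d=1).
Iteration 2: no outgoing edges from {n16,n37}; recursion stops.
Total rows emitted: 3.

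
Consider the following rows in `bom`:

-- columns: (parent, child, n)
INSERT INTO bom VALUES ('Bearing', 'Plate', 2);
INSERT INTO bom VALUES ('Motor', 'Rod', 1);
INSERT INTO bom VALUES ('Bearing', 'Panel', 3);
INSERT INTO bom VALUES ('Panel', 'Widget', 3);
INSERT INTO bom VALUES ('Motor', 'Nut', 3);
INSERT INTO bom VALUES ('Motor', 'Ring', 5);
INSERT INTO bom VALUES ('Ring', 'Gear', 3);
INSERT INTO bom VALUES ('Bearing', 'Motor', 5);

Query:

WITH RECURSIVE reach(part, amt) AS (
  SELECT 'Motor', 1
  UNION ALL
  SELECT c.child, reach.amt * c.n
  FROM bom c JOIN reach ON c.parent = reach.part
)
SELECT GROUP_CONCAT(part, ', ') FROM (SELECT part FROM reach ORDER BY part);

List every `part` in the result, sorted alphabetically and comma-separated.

Gear, Motor, Nut, Ring, Rod

Base: (Motor, amt=1).
Iteration 1: components of {Motor} -> Nut = 1*3 = 3, Ring = 1*5 = 5, Rod = 1*1 = 1.
Iteration 2: components of {Nut,Ring,Rod} -> Gear = 5*3 = 15.
Iteration 3: no further components; recursion stops.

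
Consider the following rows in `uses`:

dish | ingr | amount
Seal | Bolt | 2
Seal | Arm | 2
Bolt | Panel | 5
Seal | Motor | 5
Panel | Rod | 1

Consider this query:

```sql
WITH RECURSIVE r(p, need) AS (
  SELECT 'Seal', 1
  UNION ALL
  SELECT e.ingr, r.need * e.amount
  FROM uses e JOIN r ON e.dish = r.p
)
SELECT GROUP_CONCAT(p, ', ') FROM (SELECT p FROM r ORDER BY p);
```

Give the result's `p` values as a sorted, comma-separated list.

Arm, Bolt, Motor, Panel, Rod, Seal

Base: (Seal, need=1).
Iteration 1: components of {Seal} -> Arm = 1*2 = 2, Bolt = 1*2 = 2, Motor = 1*5 = 5.
Iteration 2: components of {Arm,Bolt,Motor} -> Panel = 2*5 = 10.
Iteration 3: components of {Panel} -> Rod = 10*1 = 10.
Iteration 4: no further components; recursion stops.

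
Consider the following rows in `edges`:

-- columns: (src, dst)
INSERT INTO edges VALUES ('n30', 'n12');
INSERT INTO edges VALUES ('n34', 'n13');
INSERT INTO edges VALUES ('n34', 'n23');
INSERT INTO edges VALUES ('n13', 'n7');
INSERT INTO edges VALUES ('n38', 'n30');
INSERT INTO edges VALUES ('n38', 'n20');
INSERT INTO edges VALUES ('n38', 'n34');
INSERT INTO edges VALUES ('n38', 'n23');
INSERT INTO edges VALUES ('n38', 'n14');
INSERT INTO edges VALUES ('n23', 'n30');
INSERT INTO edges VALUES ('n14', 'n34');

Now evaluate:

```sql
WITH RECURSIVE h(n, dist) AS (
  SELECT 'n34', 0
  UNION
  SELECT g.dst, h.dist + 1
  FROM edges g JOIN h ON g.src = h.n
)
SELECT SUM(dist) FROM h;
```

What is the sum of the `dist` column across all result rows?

Base: (n34, dist=0).
Iteration 1: edges from {n34} -> (n13, dist=1), (n23, dist=1).
Iteration 2: edges from {n13,n23} -> (n30, dist=2), (n7, dist=2).
Iteration 3: edges from {n30,n7} -> (n12, dist=3).
Iteration 4: no outgoing edges from {n12}; recursion stops.
SUM(dist) = 0 + 1 + 1 + 2 + 2 + 3 = 9.

9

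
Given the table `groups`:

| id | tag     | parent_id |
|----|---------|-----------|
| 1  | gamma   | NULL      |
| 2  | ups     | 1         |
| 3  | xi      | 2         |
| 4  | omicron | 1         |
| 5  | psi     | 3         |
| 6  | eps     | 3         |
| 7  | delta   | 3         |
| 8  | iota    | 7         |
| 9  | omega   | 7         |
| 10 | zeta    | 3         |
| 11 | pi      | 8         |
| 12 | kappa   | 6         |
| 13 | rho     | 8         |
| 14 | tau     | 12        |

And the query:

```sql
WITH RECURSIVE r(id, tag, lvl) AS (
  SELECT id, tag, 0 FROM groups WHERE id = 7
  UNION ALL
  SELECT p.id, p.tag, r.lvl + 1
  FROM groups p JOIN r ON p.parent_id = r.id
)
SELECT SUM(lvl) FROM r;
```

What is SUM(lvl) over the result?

Base: id=7 (delta) at lvl 0.
Iteration 1: rows with parent_id in {7} -> iota (id 8, lvl 1), omega (id 9, lvl 1).
Iteration 2: rows with parent_id in {8,9} -> pi (id 11, lvl 2), rho (id 13, lvl 2).
Iteration 3: no rows with parent_id in {11,13}; recursion stops.
SUM(lvl) = 0 + 1 + 1 + 2 + 2 = 6.

6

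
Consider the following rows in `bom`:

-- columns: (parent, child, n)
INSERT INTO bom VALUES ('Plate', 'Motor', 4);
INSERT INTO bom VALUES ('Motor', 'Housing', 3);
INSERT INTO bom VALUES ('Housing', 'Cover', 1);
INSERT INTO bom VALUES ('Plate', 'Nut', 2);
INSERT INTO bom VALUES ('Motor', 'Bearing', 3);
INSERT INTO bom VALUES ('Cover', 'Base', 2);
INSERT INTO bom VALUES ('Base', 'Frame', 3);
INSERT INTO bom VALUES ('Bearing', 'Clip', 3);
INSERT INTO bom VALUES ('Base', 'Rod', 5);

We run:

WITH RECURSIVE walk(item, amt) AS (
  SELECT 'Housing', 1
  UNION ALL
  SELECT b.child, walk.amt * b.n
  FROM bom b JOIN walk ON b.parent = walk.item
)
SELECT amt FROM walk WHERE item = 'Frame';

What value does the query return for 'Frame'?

6

Base: (Housing, amt=1).
Iteration 1: components of {Housing} -> Cover = 1*1 = 1.
Iteration 2: components of {Cover} -> Base = 1*2 = 2.
Iteration 3: components of {Base} -> Frame = 2*3 = 6, Rod = 2*5 = 10.
Iteration 4: no further components; recursion stops.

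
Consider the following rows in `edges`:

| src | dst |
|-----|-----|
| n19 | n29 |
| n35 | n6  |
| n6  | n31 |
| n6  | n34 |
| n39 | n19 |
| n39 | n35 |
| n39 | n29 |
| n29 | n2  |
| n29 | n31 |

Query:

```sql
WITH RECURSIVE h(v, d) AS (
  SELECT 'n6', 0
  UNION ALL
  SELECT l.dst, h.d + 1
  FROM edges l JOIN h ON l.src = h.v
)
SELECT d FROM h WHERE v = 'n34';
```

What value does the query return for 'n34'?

Base: (n6, d=0).
Iteration 1: edges from {n6} -> (n31, d=1), (n34, d=1).
Iteration 2: no outgoing edges from {n31,n34}; recursion stops.

1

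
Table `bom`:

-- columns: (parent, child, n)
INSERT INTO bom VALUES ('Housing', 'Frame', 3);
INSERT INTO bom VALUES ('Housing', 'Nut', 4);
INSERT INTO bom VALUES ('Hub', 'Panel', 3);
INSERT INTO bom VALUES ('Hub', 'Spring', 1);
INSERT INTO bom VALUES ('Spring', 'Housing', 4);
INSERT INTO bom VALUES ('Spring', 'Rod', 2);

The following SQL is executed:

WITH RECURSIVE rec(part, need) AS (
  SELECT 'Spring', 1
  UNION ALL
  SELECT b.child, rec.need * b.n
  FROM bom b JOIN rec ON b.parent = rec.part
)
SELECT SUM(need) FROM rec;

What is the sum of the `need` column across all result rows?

Base: (Spring, need=1).
Iteration 1: components of {Spring} -> Housing = 1*4 = 4, Rod = 1*2 = 2.
Iteration 2: components of {Housing,Rod} -> Frame = 4*3 = 12, Nut = 4*4 = 16.
Iteration 3: no further components; recursion stops.
SUM(need) = 1 + 4 + 2 + 12 + 16 = 35.

35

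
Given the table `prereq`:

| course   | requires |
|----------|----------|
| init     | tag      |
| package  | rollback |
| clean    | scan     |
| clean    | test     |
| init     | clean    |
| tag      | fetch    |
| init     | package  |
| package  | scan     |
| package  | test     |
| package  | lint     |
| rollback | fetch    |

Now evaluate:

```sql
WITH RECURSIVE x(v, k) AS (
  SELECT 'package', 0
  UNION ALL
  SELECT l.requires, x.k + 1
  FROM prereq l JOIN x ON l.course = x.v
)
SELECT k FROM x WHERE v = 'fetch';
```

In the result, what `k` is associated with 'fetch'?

2

Base: (package, k=0).
Iteration 1: edges from {package} -> (lint, k=1), (rollback, k=1), (scan, k=1), (test, k=1).
Iteration 2: edges from {lint,rollback,scan,test} -> (fetch, k=2).
Iteration 3: no outgoing edges from {fetch}; recursion stops.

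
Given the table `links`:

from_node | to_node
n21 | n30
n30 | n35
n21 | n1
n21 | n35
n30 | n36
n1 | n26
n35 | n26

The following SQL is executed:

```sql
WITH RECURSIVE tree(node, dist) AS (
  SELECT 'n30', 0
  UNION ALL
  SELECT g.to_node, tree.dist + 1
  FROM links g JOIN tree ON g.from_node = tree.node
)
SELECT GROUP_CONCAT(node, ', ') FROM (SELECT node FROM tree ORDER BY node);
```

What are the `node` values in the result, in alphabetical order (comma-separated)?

Base: (n30, dist=0).
Iteration 1: edges from {n30} -> (n35, dist=1), (n36, dist=1).
Iteration 2: edges from {n35,n36} -> (n26, dist=2).
Iteration 3: no outgoing edges from {n26}; recursion stops.

n26, n30, n35, n36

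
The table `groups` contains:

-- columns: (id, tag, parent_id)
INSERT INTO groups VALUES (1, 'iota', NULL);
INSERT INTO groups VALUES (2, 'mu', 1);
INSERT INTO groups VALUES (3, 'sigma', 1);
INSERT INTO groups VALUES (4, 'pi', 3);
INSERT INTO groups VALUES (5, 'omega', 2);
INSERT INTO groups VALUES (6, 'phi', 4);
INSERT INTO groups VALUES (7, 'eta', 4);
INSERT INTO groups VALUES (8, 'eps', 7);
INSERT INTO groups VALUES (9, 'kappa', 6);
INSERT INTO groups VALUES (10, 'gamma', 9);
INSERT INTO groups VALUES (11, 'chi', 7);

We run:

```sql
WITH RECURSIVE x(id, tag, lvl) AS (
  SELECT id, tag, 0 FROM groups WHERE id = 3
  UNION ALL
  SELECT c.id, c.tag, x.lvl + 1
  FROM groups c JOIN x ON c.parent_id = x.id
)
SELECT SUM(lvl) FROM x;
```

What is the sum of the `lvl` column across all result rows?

Base: id=3 (sigma) at lvl 0.
Iteration 1: rows with parent_id in {3} -> pi (id 4, lvl 1).
Iteration 2: rows with parent_id in {4} -> phi (id 6, lvl 2), eta (id 7, lvl 2).
Iteration 3: rows with parent_id in {6,7} -> eps (id 8, lvl 3), kappa (id 9, lvl 3), chi (id 11, lvl 3).
Iteration 4: rows with parent_id in {8,9,11} -> gamma (id 10, lvl 4).
Iteration 5: no rows with parent_id in {10}; recursion stops.
SUM(lvl) = 0 + 1 + 2 + 2 + 3 + 3 + 3 + 4 = 18.

18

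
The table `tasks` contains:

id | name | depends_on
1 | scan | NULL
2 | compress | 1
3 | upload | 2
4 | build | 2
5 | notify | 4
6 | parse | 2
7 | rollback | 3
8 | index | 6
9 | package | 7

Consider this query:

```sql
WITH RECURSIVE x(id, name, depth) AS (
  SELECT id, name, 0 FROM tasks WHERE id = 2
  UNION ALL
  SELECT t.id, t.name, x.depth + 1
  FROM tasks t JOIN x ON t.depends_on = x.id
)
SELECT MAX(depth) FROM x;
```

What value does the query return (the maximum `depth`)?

3

Base: id=2 (compress) at depth 0.
Iteration 1: rows with depends_on in {2} -> upload (id 3, depth 1), build (id 4, depth 1), parse (id 6, depth 1).
Iteration 2: rows with depends_on in {3,4,6} -> notify (id 5, depth 2), rollback (id 7, depth 2), index (id 8, depth 2).
Iteration 3: rows with depends_on in {5,7,8} -> package (id 9, depth 3).
Iteration 4: no rows with depends_on in {9}; recursion stops.
depth values: 0, 1, 1, 1, 2, 2, 2, 3; the maximum is 3.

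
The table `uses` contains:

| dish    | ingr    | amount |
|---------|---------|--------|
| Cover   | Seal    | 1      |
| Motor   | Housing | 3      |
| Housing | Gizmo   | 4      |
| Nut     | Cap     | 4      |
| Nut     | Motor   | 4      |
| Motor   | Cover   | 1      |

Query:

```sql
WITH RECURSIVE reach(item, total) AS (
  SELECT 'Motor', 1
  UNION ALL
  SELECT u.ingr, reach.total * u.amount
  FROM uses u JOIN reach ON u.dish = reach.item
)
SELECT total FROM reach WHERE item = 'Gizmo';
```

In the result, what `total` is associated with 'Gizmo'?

Base: (Motor, total=1).
Iteration 1: components of {Motor} -> Cover = 1*1 = 1, Housing = 1*3 = 3.
Iteration 2: components of {Cover,Housing} -> Gizmo = 3*4 = 12, Seal = 1*1 = 1.
Iteration 3: no further components; recursion stops.

12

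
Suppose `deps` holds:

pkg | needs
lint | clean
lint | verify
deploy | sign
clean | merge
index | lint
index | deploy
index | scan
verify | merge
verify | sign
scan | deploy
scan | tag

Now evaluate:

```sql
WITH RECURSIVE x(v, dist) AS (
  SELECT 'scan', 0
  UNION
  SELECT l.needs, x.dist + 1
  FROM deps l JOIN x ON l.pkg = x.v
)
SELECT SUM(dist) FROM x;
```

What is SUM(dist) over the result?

Base: (scan, dist=0).
Iteration 1: edges from {scan} -> (deploy, dist=1), (tag, dist=1).
Iteration 2: edges from {deploy,tag} -> (sign, dist=2).
Iteration 3: no outgoing edges from {sign}; recursion stops.
SUM(dist) = 0 + 1 + 1 + 2 = 4.

4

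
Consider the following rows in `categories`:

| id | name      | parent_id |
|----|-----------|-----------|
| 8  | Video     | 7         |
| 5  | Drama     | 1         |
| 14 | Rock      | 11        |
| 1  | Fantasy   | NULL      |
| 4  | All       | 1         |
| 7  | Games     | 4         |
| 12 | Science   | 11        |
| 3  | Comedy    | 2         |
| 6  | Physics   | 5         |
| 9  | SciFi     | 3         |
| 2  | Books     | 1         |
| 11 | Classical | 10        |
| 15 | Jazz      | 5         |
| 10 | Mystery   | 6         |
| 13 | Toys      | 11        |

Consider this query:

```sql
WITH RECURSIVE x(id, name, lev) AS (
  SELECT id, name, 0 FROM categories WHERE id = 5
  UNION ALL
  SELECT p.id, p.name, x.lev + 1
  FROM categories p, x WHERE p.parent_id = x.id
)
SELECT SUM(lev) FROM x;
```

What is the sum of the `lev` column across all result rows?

Base: id=5 (Drama) at lev 0.
Iteration 1: rows with parent_id in {5} -> Physics (id 6, lev 1), Jazz (id 15, lev 1).
Iteration 2: rows with parent_id in {6,15} -> Mystery (id 10, lev 2).
Iteration 3: rows with parent_id in {10} -> Classical (id 11, lev 3).
Iteration 4: rows with parent_id in {11} -> Science (id 12, lev 4), Toys (id 13, lev 4), Rock (id 14, lev 4).
Iteration 5: no rows with parent_id in {12,13,14}; recursion stops.
SUM(lev) = 0 + 1 + 1 + 2 + 3 + 4 + 4 + 4 = 19.

19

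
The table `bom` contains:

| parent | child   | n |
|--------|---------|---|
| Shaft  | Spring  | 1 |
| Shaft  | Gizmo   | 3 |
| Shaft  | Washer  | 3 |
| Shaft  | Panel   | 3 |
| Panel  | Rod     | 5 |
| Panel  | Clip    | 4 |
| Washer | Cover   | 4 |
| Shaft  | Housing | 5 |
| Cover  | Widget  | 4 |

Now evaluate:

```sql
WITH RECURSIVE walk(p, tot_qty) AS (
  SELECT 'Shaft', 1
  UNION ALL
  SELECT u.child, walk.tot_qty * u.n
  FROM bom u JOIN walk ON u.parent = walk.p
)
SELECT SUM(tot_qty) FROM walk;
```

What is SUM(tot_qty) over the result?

103

Base: (Shaft, tot_qty=1).
Iteration 1: components of {Shaft} -> Gizmo = 1*3 = 3, Housing = 1*5 = 5, Panel = 1*3 = 3, Spring = 1*1 = 1, Washer = 1*3 = 3.
Iteration 2: components of {Gizmo,Housing,Panel,Spring,Washer} -> Clip = 3*4 = 12, Cover = 3*4 = 12, Rod = 3*5 = 15.
Iteration 3: components of {Clip,Cover,Rod} -> Widget = 12*4 = 48.
Iteration 4: no further components; recursion stops.
SUM(tot_qty) = 1 + 1 + 3 + 3 + 3 + 5 + 12 + 15 + 12 + 48 = 103.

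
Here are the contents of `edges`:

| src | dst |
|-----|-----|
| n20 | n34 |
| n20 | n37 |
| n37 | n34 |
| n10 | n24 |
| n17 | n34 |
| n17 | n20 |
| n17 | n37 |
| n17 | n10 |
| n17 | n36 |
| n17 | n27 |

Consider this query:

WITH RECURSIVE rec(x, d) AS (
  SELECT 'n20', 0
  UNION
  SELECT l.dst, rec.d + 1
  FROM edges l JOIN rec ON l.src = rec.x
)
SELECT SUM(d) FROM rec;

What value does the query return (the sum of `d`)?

Base: (n20, d=0).
Iteration 1: edges from {n20} -> (n34, d=1), (n37, d=1).
Iteration 2: edges from {n34,n37} -> (n34, d=2).
Iteration 3: no outgoing edges from {n34}; recursion stops.
SUM(d) = 0 + 1 + 1 + 2 = 4.

4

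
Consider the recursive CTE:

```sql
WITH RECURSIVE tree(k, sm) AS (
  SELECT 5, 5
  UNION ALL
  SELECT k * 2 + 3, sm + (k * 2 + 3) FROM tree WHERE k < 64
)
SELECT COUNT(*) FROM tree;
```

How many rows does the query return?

5

Base: k=5, sm=5.
Iteration 1: 5 < 64 holds -> k = 5 * 2 + 3 = 13, sm = 5 + 13 = 18.
Iteration 2: 13 < 64 holds -> k = 13 * 2 + 3 = 29, sm = 18 + 29 = 47.
Iteration 3: 29 < 64 holds -> k = 29 * 2 + 3 = 61, sm = 47 + 61 = 108.
Iteration 4: 61 < 64 holds -> k = 61 * 2 + 3 = 125, sm = 108 + 125 = 233.
Iteration 5: 125 < 64 fails; recursion stops.
Total rows emitted: 5.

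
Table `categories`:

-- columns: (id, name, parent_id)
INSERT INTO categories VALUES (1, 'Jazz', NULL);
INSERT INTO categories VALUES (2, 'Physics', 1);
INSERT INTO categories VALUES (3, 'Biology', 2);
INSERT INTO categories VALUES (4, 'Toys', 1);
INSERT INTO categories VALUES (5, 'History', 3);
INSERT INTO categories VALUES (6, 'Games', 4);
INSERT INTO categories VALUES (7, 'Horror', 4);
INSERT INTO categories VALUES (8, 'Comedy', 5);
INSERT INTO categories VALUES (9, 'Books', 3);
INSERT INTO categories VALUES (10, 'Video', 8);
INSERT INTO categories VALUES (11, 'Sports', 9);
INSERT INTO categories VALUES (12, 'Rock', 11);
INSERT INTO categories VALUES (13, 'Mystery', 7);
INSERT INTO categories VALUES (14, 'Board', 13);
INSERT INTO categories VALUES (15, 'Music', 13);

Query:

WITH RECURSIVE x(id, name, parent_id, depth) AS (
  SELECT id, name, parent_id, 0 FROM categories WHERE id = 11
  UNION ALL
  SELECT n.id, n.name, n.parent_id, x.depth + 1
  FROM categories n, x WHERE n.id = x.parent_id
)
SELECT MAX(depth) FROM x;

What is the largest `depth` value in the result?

4

Base: id=11 (Sports), parent_id=9, depth 0.
Iteration 1: join on id=9 -> Books (id 9, parent_id=3, depth 1).
Iteration 2: join on id=3 -> Biology (id 3, parent_id=2, depth 2).
Iteration 3: join on id=2 -> Physics (id 2, parent_id=1, depth 3).
Iteration 4: join on id=1 -> Jazz (id 1, parent_id=NULL, depth 4).
Iteration 5: parent_id is NULL; no match; recursion stops.
depth values: 0, 1, 2, 3, 4; the maximum is 4.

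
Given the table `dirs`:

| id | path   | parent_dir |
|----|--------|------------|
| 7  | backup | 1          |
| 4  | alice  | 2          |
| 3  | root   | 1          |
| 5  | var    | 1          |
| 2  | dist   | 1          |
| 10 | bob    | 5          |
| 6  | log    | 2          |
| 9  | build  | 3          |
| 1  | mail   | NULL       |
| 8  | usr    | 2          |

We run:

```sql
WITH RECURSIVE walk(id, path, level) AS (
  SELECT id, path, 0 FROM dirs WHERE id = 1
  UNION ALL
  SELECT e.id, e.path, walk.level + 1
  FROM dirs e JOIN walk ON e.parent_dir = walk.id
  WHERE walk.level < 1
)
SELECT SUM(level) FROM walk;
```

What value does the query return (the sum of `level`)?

4

Base: id=1 (mail) at level 0.
Iteration 1: rows with parent_dir in {1} -> dist (id 2, level 1), root (id 3, level 1), var (id 5, level 1), backup (id 7, level 1).
Iteration 2: level < 1 fails for all current rows; recursion stops.
SUM(level) = 0 + 1 + 1 + 1 + 1 = 4.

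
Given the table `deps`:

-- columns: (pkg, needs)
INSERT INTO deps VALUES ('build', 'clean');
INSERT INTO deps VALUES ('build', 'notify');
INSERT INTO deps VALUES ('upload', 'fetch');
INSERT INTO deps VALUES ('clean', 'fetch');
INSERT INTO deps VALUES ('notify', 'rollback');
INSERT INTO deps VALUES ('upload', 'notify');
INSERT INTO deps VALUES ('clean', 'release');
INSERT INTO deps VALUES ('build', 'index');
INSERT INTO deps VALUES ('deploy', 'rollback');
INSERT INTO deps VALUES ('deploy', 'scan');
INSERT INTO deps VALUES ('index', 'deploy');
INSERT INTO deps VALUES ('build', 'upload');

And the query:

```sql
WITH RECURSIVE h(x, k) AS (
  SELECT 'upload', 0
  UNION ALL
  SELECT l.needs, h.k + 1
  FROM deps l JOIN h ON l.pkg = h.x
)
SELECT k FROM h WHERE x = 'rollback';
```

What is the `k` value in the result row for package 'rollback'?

Base: (upload, k=0).
Iteration 1: edges from {upload} -> (fetch, k=1), (notify, k=1).
Iteration 2: edges from {fetch,notify} -> (rollback, k=2).
Iteration 3: no outgoing edges from {rollback}; recursion stops.

2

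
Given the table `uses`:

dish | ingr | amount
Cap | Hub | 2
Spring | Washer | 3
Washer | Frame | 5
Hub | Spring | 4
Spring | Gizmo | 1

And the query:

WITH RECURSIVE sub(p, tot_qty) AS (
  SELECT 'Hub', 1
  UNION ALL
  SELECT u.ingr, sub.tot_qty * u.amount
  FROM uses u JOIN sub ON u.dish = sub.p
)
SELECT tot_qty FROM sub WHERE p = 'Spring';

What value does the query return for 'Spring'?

Base: (Hub, tot_qty=1).
Iteration 1: components of {Hub} -> Spring = 1*4 = 4.
Iteration 2: components of {Spring} -> Gizmo = 4*1 = 4, Washer = 4*3 = 12.
Iteration 3: components of {Gizmo,Washer} -> Frame = 12*5 = 60.
Iteration 4: no further components; recursion stops.

4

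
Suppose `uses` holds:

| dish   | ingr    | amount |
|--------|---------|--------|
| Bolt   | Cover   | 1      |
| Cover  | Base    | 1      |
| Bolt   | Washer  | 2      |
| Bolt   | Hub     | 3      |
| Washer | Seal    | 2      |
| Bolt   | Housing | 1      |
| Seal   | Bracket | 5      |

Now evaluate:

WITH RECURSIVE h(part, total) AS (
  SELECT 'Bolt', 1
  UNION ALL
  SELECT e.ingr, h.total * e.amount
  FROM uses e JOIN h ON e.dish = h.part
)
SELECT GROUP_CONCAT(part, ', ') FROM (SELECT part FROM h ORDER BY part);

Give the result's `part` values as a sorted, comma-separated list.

Base: (Bolt, total=1).
Iteration 1: components of {Bolt} -> Cover = 1*1 = 1, Housing = 1*1 = 1, Hub = 1*3 = 3, Washer = 1*2 = 2.
Iteration 2: components of {Cover,Housing,Hub,Washer} -> Base = 1*1 = 1, Seal = 2*2 = 4.
Iteration 3: components of {Base,Seal} -> Bracket = 4*5 = 20.
Iteration 4: no further components; recursion stops.

Base, Bolt, Bracket, Cover, Housing, Hub, Seal, Washer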